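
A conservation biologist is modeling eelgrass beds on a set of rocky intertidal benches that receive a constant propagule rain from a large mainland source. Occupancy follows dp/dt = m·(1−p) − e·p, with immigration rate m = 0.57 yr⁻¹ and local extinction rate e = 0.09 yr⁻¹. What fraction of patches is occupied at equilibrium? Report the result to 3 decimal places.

Setting dp/dt = 0: m − m·p* = e·p*, so m = (m+e)·p*.
p* = m/(m+e) = 0.57/(0.57+0.09) = 0.57/0.6600 = 0.8636.

0.864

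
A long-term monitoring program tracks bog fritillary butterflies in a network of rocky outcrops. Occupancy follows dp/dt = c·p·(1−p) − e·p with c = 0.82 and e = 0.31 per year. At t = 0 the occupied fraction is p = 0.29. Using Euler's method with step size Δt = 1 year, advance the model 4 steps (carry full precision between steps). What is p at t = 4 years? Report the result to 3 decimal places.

Update rule: p ← p + [c·p·(1−p) − e·p]·Δt with Δt = 1.
step 1: Δp = +0.07894, p = 0.36894
step 2: Δp = +0.07654, p = 0.44548
step 3: Δp = +0.06446, p = 0.50995
step 4: Δp = +0.04684, p = 0.55678

0.557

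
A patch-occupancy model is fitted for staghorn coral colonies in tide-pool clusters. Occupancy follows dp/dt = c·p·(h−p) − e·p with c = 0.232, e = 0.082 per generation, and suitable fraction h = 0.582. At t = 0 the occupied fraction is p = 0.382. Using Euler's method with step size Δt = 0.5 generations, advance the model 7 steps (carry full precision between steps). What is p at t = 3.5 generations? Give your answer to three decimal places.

Update rule: p ← p + [c·p·(h−p) − e·p]·Δt with Δt = 0.5.
t = 0.5: p = 0.38200 + (-0.00680) = 0.37520
t = 1: p = 0.37520 + (-0.00638) = 0.36882
t = 1.5: p = 0.36882 + (-0.00600) = 0.36282
t = 2: p = 0.36282 + (-0.00565) = 0.35717
t = 2.5: p = 0.35717 + (-0.00533) = 0.35184
t = 3: p = 0.35184 + (-0.00503) = 0.34681
t = 3.5: p = 0.34681 + (-0.00476) = 0.34205

0.342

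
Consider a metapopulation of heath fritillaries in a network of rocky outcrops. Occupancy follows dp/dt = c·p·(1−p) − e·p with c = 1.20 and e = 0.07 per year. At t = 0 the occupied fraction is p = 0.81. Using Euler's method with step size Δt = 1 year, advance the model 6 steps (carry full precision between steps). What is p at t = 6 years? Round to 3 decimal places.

0.942

Update rule: p ← p + [c·p·(1−p) − e·p]·Δt with Δt = 1.
t = 1: p = 0.81000 + (+0.12798) = 0.93798
t = 2: p = 0.93798 + (+0.00415) = 0.94213
t = 3: p = 0.94213 + (-0.00052) = 0.94161
t = 4: p = 0.94161 + (+0.00007) = 0.94167
t = 5: p = 0.94167 + (-0.00001) = 0.94167
t = 6: p = 0.94167 + (+0.00000) = 0.94167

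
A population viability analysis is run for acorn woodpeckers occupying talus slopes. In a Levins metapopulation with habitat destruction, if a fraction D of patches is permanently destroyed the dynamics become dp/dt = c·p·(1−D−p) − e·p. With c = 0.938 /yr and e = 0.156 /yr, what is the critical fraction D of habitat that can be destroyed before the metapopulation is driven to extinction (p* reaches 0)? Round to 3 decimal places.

The nontrivial equilibrium is p* = (1−D) − e/c; extinction occurs when this hits zero.
So D_crit = 1 − e/c = 1 − 0.156/0.938 = 1 − 0.1663 = 0.8337.
Note this equals the original equilibrium occupancy — the Levins extinction-debt result.

0.834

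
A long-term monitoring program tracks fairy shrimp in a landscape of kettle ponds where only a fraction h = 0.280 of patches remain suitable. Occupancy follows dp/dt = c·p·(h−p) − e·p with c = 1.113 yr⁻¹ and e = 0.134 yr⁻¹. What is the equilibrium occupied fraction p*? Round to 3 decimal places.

Setting dp/dt = 0 and dividing by p* gives c·(h−p*) = e.
So p* = h − e/c = 0.280 − 0.134/1.113 = 0.280 − 0.1204 = 0.1596.

0.160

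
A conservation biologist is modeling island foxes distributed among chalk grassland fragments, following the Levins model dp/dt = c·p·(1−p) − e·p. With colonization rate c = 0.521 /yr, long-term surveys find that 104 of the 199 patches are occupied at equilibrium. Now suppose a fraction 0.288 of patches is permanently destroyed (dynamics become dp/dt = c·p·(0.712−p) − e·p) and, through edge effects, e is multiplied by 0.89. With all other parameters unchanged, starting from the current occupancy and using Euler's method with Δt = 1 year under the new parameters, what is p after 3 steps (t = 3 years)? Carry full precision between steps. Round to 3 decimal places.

Observed p* = 104/199 = 0.52261.
Balance c(1−p*) = e gives e = 0.521×(1 − 0.52261) = 0.24872.
Starting from p₀ = 0.52261; update p ← p + (dp/dt)·Δt with the new parameters.
step 1: Δp = -0.06412, p = 0.45849
step 2: Δp = -0.04094, p = 0.41756
step 3: Δp = -0.02838, p = 0.38918

0.389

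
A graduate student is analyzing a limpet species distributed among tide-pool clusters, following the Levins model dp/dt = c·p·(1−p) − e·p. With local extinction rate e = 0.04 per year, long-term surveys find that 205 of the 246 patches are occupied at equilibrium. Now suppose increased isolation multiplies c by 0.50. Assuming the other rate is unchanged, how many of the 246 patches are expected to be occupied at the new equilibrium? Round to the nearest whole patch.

164

Observed p* = 205/246 = 0.83333.
Balance c(1−p*) = e gives c = e/(1 − 0.83333) = 0.04/0.16667 = 0.24000.
New p* = 1 − e/c = 1 − 0.04000/0.12000 = 0.66667.
Expected occupied = 246 × 0.66667 = 164.00 ≈ 164.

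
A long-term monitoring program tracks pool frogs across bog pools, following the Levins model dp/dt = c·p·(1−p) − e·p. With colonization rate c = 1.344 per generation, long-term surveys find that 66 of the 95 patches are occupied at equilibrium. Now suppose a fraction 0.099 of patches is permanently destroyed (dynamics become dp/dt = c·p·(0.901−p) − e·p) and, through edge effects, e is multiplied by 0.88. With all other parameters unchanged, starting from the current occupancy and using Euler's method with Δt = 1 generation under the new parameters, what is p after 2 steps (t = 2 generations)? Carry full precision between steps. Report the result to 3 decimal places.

0.633

Observed p* = 66/95 = 0.69474.
Balance c(1−p*) = e gives e = 1.344×(1 − 0.69474) = 0.41027.
Starting from p₀ = 0.69474; update p ← p + (dp/dt)·Δt with the new parameters.
t = 1: p = 0.69474 + (-0.05824) = 0.63650
t = 2: p = 0.63650 + (-0.00354) = 0.63297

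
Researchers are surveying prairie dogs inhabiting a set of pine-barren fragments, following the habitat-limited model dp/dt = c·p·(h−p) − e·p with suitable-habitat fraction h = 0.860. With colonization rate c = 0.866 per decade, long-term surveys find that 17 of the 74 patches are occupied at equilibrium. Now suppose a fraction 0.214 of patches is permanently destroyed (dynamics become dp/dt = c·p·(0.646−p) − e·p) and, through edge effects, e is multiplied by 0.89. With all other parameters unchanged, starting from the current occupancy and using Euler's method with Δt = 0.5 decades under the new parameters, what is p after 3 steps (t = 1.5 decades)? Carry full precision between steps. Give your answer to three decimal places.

0.193

Observed p* = 17/74 = 0.22973.
Balance c(h−p*) = e gives e = 0.866×(0.86 − 0.22973) = 0.54581.
Starting from p₀ = 0.22973; update p ← p + (dp/dt)·Δt with the new parameters.
  1  |  dp/dt·Δt = -0.014391  |  p_1 = 0.215339
  2  |  dp/dt·Δt = -0.012147  |  p_2 = 0.203191
  3  |  dp/dt·Δt = -0.010393  |  p_3 = 0.192798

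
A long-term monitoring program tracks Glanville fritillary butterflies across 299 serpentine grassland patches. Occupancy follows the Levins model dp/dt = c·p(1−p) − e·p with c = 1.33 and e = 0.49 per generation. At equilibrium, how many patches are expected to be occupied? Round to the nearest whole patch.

189

p* = 1 − e/c = 1 − 0.49/1.33 = 0.6316.
Expected occupied patches = N × p* = 299 × 0.6316 = 188.84 ≈ 189.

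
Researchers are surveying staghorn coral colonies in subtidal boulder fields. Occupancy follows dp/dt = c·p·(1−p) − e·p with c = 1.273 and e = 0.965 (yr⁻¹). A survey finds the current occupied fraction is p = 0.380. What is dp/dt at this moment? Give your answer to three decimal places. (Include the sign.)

-0.067

Colonization term: c·p·(1−p) = 1.273×0.380×0.6200 = 0.29992.
Extinction term: e·p = 0.36670.
dp/dt = 0.29992 − 0.36670 = -0.06678.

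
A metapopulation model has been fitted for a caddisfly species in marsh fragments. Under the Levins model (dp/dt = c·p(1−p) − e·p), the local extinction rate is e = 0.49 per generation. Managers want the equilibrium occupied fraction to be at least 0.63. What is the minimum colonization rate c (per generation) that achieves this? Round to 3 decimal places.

1.324

p* = 1 − e/c ≥ 0.63 requires e/c ≤ 0.3700, i.e. c ≥ e/0.3700.
c_min = 0.49/0.3700 = 1.3243.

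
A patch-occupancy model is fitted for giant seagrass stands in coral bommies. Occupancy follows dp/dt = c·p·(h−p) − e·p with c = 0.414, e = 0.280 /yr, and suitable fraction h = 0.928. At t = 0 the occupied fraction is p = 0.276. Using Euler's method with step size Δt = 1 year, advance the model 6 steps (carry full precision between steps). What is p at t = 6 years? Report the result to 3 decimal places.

Update rule: p ← p + [c·p·(h−p) − e·p]·Δt with Δt = 1.
step 1: Δp = -0.00278, p = 0.27322
step 2: Δp = -0.00244, p = 0.27078
step 3: Δp = -0.00214, p = 0.26864
step 4: Δp = -0.00189, p = 0.26675
step 5: Δp = -0.00167, p = 0.26509
step 6: Δp = -0.00147, p = 0.26362

0.264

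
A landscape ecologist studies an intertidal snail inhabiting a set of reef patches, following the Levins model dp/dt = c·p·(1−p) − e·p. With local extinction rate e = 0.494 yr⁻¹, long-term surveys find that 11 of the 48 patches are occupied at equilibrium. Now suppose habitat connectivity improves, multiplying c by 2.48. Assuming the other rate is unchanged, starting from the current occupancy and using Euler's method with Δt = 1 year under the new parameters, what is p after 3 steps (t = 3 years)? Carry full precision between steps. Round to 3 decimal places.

Observed p* = 11/48 = 0.22917.
Balance c(1−p*) = e gives c = e/(1 − 0.22917) = 0.494/0.77083 = 0.64086.
Starting from p₀ = 0.22917; update p ← p + (dp/dt)·Δt with the new parameters.
  1  |  dp/dt·Δt = +0.167548  |  p_1 = 0.396715
  2  |  dp/dt·Δt = +0.184404  |  p_2 = 0.581119
  3  |  dp/dt·Δt = +0.099805  |  p_3 = 0.680924

0.681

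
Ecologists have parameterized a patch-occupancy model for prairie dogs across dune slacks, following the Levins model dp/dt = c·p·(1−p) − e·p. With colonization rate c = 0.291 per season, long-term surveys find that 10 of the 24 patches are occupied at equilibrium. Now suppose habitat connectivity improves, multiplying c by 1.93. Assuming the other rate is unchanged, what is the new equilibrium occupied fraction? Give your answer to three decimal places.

Observed p* = 10/24 = 0.41667.
Balance c(1−p*) = e gives e = 0.291×(1 − 0.41667) = 0.16975.
New p* = 1 − e/c = 1 − 0.16975/0.56163 = 0.69775.

0.698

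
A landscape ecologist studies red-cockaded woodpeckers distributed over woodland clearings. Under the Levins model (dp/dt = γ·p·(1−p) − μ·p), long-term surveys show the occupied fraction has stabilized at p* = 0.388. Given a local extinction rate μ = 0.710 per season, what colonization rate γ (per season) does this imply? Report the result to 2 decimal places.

1.16

At equilibrium γ(1−p*) = μ, so γ = μ/(1−p*).
γ = 0.710/(1 − 0.388) = 0.710/0.6120 = 1.1601.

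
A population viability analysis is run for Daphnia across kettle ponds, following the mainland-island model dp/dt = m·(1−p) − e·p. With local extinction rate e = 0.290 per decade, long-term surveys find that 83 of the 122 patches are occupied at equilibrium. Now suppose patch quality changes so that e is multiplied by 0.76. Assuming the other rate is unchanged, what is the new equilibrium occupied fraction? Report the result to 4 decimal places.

Observed p* = 83/122 = 0.68033.
Balance m(1−p*) = e·p* gives m = e·p*/(1−p*) = 0.290×0.68033/0.31967 = 0.61719.
New p* = m/(m+e) = 0.61719/(0.61719+0.22040) = 0.73686.

0.7369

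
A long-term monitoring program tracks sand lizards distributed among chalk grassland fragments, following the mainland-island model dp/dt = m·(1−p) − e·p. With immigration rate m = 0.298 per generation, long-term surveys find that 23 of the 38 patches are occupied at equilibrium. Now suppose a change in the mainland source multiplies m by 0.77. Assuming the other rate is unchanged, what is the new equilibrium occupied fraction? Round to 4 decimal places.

Observed p* = 23/38 = 0.60526.
Balance m(1−p*) = e·p* gives e = m(1−p*)/p* = 0.298×0.39474/0.60526 = 0.19435.
New p* = m/(m+e) = 0.22946/(0.22946+0.19435) = 0.54142.

0.5414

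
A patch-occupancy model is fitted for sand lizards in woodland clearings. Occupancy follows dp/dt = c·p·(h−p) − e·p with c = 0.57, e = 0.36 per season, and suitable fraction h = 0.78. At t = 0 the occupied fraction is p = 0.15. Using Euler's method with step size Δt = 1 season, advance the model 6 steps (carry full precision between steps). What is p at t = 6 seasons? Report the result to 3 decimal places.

Update rule: p ← p + [c·p·(h−p) − e·p]·Δt with Δt = 1.
  1  |  dp/dt·Δt = -0.000135  |  p_1 = 0.149865
  2  |  dp/dt·Δt = -0.000123  |  p_2 = 0.149742
  3  |  dp/dt·Δt = -0.000113  |  p_3 = 0.149629
  4  |  dp/dt·Δt = -0.000103  |  p_4 = 0.149526
  5  |  dp/dt·Δt = -0.000094  |  p_5 = 0.149432
  6  |  dp/dt·Δt = -0.000086  |  p_6 = 0.149346

0.149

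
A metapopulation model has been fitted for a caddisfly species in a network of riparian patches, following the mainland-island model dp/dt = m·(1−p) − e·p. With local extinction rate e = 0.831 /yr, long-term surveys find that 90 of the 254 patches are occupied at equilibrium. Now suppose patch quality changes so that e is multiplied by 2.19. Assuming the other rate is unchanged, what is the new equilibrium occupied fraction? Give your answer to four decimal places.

0.2004

Observed p* = 90/254 = 0.35433.
Balance m(1−p*) = e·p* gives m = e·p*/(1−p*) = 0.831×0.35433/0.64567 = 0.45604.
New p* = m/(m+e) = 0.45604/(0.45604+1.81989) = 0.20038.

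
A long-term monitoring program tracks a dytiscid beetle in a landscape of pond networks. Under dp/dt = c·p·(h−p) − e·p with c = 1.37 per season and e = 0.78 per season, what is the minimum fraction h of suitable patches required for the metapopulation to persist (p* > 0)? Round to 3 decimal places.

p* = h − e/c is positive only when h > e/c.
h_min = e/c = 0.78/1.37 = 0.5693.

0.569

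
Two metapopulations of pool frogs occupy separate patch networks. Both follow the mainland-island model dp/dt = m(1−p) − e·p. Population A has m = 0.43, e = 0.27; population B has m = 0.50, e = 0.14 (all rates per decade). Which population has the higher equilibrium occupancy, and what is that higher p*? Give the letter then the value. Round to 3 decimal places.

B, 0.781

A: p*_A = m/(m+e) = 0.43/0.7000 = 0.6143.
B: p*_B = 0.50/0.6400 = 0.7812.
B is higher at 0.7812.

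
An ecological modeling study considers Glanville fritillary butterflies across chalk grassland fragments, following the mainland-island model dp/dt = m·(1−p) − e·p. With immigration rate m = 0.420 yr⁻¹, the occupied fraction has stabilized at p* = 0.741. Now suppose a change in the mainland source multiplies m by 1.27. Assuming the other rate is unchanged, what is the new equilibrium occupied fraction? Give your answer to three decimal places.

0.784

Balance m(1−p*) = e·p* gives e = m(1−p*)/p* = 0.420×0.25900/0.74100 = 0.14680.
New p* = m/(m+e) = 0.53340/(0.53340+0.14680) = 0.78418.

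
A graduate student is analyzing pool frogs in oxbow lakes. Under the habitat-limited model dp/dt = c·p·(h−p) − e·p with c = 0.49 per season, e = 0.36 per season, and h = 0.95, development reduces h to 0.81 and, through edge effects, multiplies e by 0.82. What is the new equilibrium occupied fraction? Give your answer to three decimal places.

0.208

Before: p* = h − e/c = 0.95 − 0.36/0.49 = 0.95 − 0.7347 = 0.2153.
After: c = 0.49, e = 0.2952, h = 0.81; p* = 0.81 − 0.2952/0.49 = 0.2076.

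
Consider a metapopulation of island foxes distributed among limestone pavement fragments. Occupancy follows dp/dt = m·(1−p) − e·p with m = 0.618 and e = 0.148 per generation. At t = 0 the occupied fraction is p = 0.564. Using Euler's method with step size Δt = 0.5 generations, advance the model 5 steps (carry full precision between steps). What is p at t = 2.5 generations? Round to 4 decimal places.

0.7851

Update rule: p ← p + [m·(1−p) − e·p]·Δt with Δt = 0.5.
step 1: Δp = +0.09299, p = 0.65699
step 2: Δp = +0.05737, p = 0.71436
step 3: Δp = +0.03540, p = 0.74976
step 4: Δp = +0.02184, p = 0.77160
step 5: Δp = +0.01348, p = 0.78508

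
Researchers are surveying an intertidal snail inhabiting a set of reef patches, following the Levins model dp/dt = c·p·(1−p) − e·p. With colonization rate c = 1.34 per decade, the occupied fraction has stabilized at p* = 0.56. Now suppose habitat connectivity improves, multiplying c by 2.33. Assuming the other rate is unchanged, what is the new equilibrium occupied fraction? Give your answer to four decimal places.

Balance c(1−p*) = e gives e = 1.34×(1 − 0.56000) = 0.58960.
New p* = 1 − e/c = 1 − 0.58960/3.12220 = 0.81116.

0.8112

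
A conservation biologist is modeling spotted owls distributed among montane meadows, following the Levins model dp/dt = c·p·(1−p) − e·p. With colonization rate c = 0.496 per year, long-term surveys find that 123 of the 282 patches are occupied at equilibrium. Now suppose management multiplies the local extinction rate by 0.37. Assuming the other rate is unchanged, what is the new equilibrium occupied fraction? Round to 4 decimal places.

0.7914

Observed p* = 123/282 = 0.43617.
Balance c(1−p*) = e gives e = 0.496×(1 − 0.43617) = 0.27966.
New p* = 1 − e/c = 1 − 0.10347/0.49600 = 0.79139.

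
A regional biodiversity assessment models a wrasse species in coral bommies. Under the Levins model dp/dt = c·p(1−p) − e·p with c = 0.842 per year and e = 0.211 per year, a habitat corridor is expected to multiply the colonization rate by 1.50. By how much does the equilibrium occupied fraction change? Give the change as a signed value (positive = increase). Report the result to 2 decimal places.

0.08

Before: p* = 1 − 0.211/0.842 = 0.7494.
After the change, c = 1.263, e = 0.211, so p* = 1 − 0.211/1.263 = 0.8329.
Δp* = 0.8329 − 0.7494 = +0.0835.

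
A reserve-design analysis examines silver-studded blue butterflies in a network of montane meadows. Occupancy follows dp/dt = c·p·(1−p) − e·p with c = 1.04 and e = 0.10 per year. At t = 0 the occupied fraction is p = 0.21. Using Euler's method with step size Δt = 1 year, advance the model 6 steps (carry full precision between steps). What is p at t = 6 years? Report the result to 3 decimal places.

0.904

Update rule: p ← p + [c·p·(1−p) − e·p]·Δt with Δt = 1.
  1  |  dp/dt·Δt = +0.151536  |  p_1 = 0.361536
  2  |  dp/dt·Δt = +0.203907  |  p_2 = 0.565443
  3  |  dp/dt·Δt = +0.199002  |  p_3 = 0.764445
  4  |  dp/dt·Δt = +0.110827  |  p_4 = 0.875272
  5  |  dp/dt·Δt = +0.026011  |  p_5 = 0.901283
  6  |  dp/dt·Δt = +0.002403  |  p_6 = 0.903686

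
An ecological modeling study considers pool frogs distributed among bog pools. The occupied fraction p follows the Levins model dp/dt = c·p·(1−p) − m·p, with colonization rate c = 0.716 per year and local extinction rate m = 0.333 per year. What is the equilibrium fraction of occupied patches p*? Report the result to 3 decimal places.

Setting dp/dt = 0 and dividing through by p* gives c·(1−p*) = m.
So p* = 1 − m/c = 1 − 0.333/0.716 = 1 − 0.4651 = 0.5349.

0.535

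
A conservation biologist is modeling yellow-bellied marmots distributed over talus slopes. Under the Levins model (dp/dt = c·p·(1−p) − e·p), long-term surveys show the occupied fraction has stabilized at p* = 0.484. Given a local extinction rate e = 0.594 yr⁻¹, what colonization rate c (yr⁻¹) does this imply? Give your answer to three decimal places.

At equilibrium c(1−p*) = e, so c = e/(1−p*).
c = 0.594/(1 − 0.484) = 0.594/0.5160 = 1.1512.

1.151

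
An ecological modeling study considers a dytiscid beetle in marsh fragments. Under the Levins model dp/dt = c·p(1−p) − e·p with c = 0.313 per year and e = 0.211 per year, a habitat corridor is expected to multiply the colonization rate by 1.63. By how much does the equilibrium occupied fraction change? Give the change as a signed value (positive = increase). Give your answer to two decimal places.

0.26

Before: p* = 1 − 0.211/0.313 = 0.3259.
After the change, c = 0.51019, e = 0.211, so p* = 1 − 0.211/0.51019 = 0.5864.
Δp* = 0.5864 − 0.3259 = +0.2605.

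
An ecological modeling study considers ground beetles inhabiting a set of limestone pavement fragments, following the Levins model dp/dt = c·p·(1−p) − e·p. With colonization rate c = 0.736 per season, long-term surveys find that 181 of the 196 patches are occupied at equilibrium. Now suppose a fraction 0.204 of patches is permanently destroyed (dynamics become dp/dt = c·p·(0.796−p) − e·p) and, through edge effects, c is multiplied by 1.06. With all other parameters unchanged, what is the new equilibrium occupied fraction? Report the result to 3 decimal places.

0.724

Observed p* = 181/196 = 0.92347.
Balance c(1−p*) = e gives e = 0.736×(1 − 0.92347) = 0.05633.
New p* = 0.796 − e/c = 0.796 − 0.05633/0.78016 = 0.72380.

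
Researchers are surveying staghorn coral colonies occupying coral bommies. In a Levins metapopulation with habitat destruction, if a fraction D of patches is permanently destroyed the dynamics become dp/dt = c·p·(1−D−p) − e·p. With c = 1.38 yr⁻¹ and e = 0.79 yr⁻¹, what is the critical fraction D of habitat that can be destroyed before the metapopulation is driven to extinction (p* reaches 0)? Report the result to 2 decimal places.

The nontrivial equilibrium is p* = (1−D) − e/c; extinction occurs when this hits zero.
So D_crit = 1 − e/c = 1 − 0.79/1.38 = 1 − 0.5725 = 0.4275.
Note this equals the original equilibrium occupancy — the Levins extinction-debt result.

0.43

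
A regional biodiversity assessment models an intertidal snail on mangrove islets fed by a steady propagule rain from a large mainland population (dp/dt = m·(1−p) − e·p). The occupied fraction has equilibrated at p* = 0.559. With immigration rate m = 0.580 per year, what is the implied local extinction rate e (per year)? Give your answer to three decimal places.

At equilibrium m(1−p*) = e·p*, so e = m(1−p*)/p*.
e = 0.580 × 0.4410 / 0.559 = 0.4576.

0.458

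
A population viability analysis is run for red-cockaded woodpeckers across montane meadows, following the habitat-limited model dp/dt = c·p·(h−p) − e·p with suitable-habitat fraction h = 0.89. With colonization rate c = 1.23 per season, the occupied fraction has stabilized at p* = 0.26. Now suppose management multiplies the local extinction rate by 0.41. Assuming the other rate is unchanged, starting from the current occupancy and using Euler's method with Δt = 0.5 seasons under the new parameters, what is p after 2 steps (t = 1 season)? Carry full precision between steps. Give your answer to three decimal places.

Balance c(h−p*) = e gives e = 1.23×(0.89 − 0.26000) = 0.77490.
Starting from p₀ = 0.26000; update p ← p + (dp/dt)·Δt with the new parameters.
p: 0.26000 → 0.31943  (Δp = +0.05943)
p: 0.31943 → 0.38078  (Δp = +0.06135)

0.381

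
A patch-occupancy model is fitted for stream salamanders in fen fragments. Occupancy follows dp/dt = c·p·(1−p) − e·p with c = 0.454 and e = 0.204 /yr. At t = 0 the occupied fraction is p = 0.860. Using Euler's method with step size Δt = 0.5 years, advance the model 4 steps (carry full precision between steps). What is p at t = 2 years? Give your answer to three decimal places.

0.692

Update rule: p ← p + [c·p·(1−p) − e·p]·Δt with Δt = 0.5.
t = 0.5: p = 0.86000 + (-0.06039) = 0.79961
t = 1: p = 0.79961 + (-0.04519) = 0.75442
t = 1.5: p = 0.75442 + (-0.03490) = 0.71953
t = 2: p = 0.71953 + (-0.02758) = 0.69195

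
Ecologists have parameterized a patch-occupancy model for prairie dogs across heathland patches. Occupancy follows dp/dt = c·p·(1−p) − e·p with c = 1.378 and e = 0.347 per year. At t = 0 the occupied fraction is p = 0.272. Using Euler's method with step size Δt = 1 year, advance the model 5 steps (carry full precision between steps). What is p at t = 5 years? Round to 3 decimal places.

0.748

Update rule: p ← p + [c·p·(1−p) − e·p]·Δt with Δt = 1.
  1  |  dp/dt·Δt = +0.178482  |  p_1 = 0.450482
  2  |  dp/dt·Δt = +0.184804  |  p_2 = 0.635286
  3  |  dp/dt·Δt = +0.098835  |  p_3 = 0.734121
  4  |  dp/dt·Δt = +0.014228  |  p_4 = 0.748349
  5  |  dp/dt·Δt = -0.000169  |  p_5 = 0.748181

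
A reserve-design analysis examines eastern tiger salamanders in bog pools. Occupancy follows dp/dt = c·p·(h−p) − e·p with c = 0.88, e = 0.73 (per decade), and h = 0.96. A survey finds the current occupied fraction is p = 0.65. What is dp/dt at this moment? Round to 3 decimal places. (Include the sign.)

-0.297

Colonization term: c·p·(h−p) = 0.88×0.65×0.3100 = 0.17732.
Extinction term: e·p = 0.47450.
dp/dt = 0.17732 − 0.47450 = -0.29718.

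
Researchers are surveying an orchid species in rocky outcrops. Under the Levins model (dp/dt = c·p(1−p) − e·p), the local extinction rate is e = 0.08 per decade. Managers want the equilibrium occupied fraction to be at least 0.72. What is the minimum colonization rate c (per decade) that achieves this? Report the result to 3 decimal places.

0.286

p* = 1 − e/c ≥ 0.72 requires e/c ≤ 0.2800, i.e. c ≥ e/0.2800.
c_min = 0.08/0.2800 = 0.2857.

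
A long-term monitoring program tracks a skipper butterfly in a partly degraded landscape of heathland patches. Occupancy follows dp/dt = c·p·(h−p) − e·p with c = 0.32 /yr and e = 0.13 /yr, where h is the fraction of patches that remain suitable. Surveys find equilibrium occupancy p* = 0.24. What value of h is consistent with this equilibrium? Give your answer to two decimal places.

At equilibrium c(h−p*) = e, so h = p* + e/c.
h = 0.24 + 0.13/0.32 = 0.24 + 0.4062 = 0.6462.

0.65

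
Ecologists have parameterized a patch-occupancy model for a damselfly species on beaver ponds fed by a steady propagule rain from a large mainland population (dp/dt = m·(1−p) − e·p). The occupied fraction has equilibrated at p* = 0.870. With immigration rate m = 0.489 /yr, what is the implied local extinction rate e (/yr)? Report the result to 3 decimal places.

At equilibrium m(1−p*) = e·p*, so e = m(1−p*)/p*.
e = 0.489 × 0.1300 / 0.870 = 0.0731.

0.073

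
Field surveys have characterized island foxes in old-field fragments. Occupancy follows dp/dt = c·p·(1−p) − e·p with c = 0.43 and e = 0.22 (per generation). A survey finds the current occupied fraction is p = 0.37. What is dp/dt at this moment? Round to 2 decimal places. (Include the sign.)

Colonization term: c·p·(1−p) = 0.43×0.37×0.6300 = 0.10023.
Extinction term: e·p = 0.08140.
dp/dt = 0.10023 − 0.08140 = 0.01883.

0.02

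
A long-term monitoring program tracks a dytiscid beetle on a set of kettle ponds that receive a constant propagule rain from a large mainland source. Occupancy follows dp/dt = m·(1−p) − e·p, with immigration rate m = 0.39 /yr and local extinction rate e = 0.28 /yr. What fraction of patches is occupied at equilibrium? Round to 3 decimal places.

0.582

Setting dp/dt = 0: m − m·p* = e·p*, so m = (m+e)·p*.
p* = m/(m+e) = 0.39/(0.39+0.28) = 0.39/0.6700 = 0.5821.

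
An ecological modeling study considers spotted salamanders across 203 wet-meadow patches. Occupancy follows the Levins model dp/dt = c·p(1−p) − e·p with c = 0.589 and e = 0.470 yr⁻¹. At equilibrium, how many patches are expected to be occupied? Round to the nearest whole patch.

p* = 1 − e/c = 1 − 0.470/0.589 = 0.2020.
Expected occupied patches = N × p* = 203 × 0.2020 = 41.01 ≈ 41.

41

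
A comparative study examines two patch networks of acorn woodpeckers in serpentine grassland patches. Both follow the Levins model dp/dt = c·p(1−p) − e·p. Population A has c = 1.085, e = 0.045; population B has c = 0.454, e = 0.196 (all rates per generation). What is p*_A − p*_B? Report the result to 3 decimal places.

A: p*_A = 1 − 0.045/1.085 = 0.9585.
B: p*_B = 1 − 0.196/0.454 = 0.5683.
p*_A − p*_B = 0.9585 − 0.5683 = 0.3902.

0.390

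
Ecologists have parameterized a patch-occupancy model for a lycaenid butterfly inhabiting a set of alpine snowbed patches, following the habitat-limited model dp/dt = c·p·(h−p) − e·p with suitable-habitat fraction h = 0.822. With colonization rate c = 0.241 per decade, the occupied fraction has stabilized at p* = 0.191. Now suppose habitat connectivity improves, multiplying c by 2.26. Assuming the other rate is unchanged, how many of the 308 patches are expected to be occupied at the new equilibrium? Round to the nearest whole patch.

Balance c(h−p*) = e gives e = 0.241×(0.822 − 0.19100) = 0.15207.
New p* = 0.822 − e/c = 0.822 − 0.15207/0.54466 = 0.54280.
Expected occupied = 308 × 0.54280 = 167.18 ≈ 167.

167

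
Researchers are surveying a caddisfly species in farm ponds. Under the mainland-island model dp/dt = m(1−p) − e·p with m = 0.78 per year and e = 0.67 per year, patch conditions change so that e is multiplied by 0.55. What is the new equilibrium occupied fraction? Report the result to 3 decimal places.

Before: p* = 0.78/(0.78+0.67) = 0.5379.
After: m = 0.78, e = 0.3685; p* = 0.78/1.1485 = 0.6791.

0.679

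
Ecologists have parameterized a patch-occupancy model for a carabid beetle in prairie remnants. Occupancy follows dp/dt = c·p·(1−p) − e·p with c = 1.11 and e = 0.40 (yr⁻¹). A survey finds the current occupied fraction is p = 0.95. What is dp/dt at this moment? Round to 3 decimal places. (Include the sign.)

-0.327

Colonization term: c·p·(1−p) = 1.11×0.95×0.0500 = 0.05273.
Extinction term: e·p = 0.38000.
dp/dt = 0.05273 − 0.38000 = -0.32727.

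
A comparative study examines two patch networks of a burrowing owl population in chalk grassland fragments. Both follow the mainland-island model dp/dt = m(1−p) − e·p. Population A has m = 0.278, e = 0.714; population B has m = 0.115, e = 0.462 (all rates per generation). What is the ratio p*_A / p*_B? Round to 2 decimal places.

1.41

A: p*_A = m/(m+e) = 0.278/0.9920 = 0.2802.
B: p*_B = 0.115/0.5770 = 0.1993.
p*_A / p*_B = 0.2802/0.1993 = 1.4061.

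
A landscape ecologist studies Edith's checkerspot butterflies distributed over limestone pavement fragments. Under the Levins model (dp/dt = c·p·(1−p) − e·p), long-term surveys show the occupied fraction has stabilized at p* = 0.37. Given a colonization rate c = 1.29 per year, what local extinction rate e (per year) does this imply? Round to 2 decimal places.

0.81

At equilibrium c(1−p*) = e.
e = 1.29 × (1 − 0.37) = 1.29 × 0.6300 = 0.8127.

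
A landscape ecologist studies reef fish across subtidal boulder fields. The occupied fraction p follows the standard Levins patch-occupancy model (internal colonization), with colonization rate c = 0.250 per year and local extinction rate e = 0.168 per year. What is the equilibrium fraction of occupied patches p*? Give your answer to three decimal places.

0.328

At equilibrium, colonization balances extinction: c·p*·(1−p*) = e·p*.
So p* = 1 − e/c = 1 − 0.168/0.250 = 1 − 0.6720 = 0.3280.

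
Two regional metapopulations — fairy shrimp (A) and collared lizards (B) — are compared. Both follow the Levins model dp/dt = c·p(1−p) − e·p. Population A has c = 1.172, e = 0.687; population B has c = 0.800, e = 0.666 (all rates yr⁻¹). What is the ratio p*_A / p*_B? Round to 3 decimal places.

2.471

A: p*_A = 1 − 0.687/1.172 = 0.4138.
B: p*_B = 1 − 0.666/0.800 = 0.1675.
p*_A / p*_B = 0.4138/0.1675 = 2.4706.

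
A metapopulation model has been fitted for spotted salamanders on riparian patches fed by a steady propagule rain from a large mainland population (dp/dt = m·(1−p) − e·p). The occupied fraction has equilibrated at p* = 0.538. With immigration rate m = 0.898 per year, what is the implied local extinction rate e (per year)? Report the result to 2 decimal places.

At equilibrium m(1−p*) = e·p*, so e = m(1−p*)/p*.
e = 0.898 × 0.4620 / 0.538 = 0.7711.

0.77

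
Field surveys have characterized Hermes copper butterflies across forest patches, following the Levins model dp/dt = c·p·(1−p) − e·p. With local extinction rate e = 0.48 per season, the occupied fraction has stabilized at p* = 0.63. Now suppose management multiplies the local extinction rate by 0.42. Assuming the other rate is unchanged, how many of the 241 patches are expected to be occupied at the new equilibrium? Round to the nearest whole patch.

Balance c(1−p*) = e gives c = e/(1 − 0.63000) = 0.48/0.37000 = 1.29730.
New p* = 1 − e/c = 1 − 0.20160/1.29730 = 0.84460.
Expected occupied = 241 × 0.84460 = 203.55 ≈ 204.

204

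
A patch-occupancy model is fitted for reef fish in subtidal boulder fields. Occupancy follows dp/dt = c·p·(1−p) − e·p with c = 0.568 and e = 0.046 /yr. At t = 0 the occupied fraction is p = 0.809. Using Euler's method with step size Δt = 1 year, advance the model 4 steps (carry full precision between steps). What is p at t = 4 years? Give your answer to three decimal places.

Update rule: p ← p + [c·p·(1−p) − e·p]·Δt with Δt = 1.
t = 1: p = 0.80900 + (+0.05055) = 0.85955
t = 2: p = 0.85955 + (+0.02903) = 0.88858
t = 3: p = 0.88858 + (+0.01536) = 0.90394
t = 4: p = 0.90394 + (+0.00774) = 0.91168

0.912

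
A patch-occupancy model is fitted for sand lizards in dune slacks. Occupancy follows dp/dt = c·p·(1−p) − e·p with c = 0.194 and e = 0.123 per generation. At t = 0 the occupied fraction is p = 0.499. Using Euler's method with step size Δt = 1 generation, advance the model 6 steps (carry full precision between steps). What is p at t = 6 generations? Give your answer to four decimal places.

0.4408

Update rule: p ← p + [c·p·(1−p) − e·p]·Δt with Δt = 1.
step 1: Δp = -0.01288, p = 0.48612
step 2: Δp = -0.01133, p = 0.47479
step 3: Δp = -0.01002, p = 0.46477
step 4: Δp = -0.00891, p = 0.45586
step 5: Δp = -0.00795, p = 0.44791
step 6: Δp = -0.00712, p = 0.44079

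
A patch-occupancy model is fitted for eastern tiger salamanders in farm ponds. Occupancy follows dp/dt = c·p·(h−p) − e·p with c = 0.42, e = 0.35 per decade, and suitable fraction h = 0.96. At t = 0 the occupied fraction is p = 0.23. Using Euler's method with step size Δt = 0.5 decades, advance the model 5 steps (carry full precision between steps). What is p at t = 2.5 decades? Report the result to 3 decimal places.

Update rule: p ← p + [c·p·(h−p) − e·p]·Δt with Δt = 0.5.
t = 0.5: p = 0.23000 + (-0.00499) = 0.22501
t = 1: p = 0.22501 + (-0.00465) = 0.22036
t = 1.5: p = 0.22036 + (-0.00434) = 0.21603
t = 2: p = 0.21603 + (-0.00405) = 0.21197
t = 2.5: p = 0.21197 + (-0.00380) = 0.20818

0.208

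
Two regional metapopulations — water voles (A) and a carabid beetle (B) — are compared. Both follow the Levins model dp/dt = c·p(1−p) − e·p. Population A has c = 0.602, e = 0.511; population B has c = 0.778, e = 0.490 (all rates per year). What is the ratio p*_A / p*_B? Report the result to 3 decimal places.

0.408

A: p*_A = 1 − 0.511/0.602 = 0.1512.
B: p*_B = 1 − 0.490/0.778 = 0.3702.
p*_A / p*_B = 0.1512/0.3702 = 0.4083.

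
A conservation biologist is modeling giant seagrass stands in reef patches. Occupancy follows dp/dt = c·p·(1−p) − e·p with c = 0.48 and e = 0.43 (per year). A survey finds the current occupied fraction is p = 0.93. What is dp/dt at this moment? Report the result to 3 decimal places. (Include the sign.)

-0.369

Colonization term: c·p·(1−p) = 0.48×0.93×0.0700 = 0.03125.
Extinction term: e·p = 0.39990.
dp/dt = 0.03125 − 0.39990 = -0.36865.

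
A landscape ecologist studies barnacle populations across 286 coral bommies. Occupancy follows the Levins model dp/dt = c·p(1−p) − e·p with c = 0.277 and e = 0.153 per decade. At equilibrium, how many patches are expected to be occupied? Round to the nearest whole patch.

128

p* = 1 − e/c = 1 − 0.153/0.277 = 0.4477.
Expected occupied patches = N × p* = 286 × 0.4477 = 128.03 ≈ 128.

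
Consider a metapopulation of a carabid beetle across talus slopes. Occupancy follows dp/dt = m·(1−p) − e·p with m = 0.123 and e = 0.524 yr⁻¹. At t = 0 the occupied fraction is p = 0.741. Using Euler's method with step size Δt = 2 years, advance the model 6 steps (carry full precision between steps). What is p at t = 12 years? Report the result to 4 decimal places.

Update rule: p ← p + [m·(1−p) − e·p]·Δt with Δt = 2.
  1  |  dp/dt·Δt = -0.712854  |  p_1 = 0.028146
  2  |  dp/dt·Δt = +0.209579  |  p_2 = 0.237725
  3  |  dp/dt·Δt = -0.061616  |  p_3 = 0.176109
  4  |  dp/dt·Δt = +0.018115  |  p_4 = 0.194224
  5  |  dp/dt·Δt = -0.005326  |  p_5 = 0.188898
  6  |  dp/dt·Δt = +0.001566  |  p_6 = 0.190464

0.1905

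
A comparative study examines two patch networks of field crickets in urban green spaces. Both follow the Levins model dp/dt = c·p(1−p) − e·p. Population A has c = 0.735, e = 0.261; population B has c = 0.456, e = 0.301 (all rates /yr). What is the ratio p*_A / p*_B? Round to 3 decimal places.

A: p*_A = 1 − 0.261/0.735 = 0.6449.
B: p*_B = 1 − 0.301/0.456 = 0.3399.
p*_A / p*_B = 0.6449/0.3399 = 1.8972.

1.897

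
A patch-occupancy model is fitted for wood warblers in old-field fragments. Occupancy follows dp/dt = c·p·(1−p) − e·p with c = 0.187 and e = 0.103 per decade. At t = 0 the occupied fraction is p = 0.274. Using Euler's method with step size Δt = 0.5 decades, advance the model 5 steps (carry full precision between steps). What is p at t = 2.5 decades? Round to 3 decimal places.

Update rule: p ← p + [c·p·(1−p) − e·p]·Δt with Δt = 0.5.
  1  |  dp/dt·Δt = +0.004488  |  p_1 = 0.278488
  2  |  dp/dt·Δt = +0.004445  |  p_2 = 0.282933
  3  |  dp/dt·Δt = +0.004398  |  p_3 = 0.287332
  4  |  dp/dt·Δt = +0.004349  |  p_4 = 0.291680
  5  |  dp/dt·Δt = +0.004296  |  p_5 = 0.295976

0.296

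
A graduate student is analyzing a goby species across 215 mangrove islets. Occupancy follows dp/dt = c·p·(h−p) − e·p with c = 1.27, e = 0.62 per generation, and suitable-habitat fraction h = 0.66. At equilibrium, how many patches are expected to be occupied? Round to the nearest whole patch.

p* = h − e/c = 0.66 − 0.4882 = 0.1718.
Expected occupied patches = N × p* = 215 × 0.1718 = 36.94 ≈ 37.

37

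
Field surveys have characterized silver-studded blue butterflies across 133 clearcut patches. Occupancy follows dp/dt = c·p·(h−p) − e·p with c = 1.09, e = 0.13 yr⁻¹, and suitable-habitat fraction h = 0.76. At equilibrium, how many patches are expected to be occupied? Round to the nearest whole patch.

p* = h − e/c = 0.76 − 0.1193 = 0.6407.
Expected occupied patches = N × p* = 133 × 0.6407 = 85.22 ≈ 85.

85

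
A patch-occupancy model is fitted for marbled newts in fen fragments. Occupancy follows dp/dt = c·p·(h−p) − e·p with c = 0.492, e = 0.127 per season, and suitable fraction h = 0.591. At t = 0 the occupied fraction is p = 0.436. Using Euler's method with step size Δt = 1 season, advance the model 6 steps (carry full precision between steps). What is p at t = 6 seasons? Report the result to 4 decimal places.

0.3610

Update rule: p ← p + [c·p·(h−p) − e·p]·Δt with Δt = 1.
p: 0.43600 → 0.41388  (Δp = -0.02212)
p: 0.41388 → 0.39738  (Δp = -0.01650)
p: 0.39738 → 0.38477  (Δp = -0.01261)
p: 0.38477 → 0.37494  (Δp = -0.00982)
p: 0.37494 → 0.36718  (Δp = -0.00776)
p: 0.36718 → 0.36098  (Δp = -0.00620)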